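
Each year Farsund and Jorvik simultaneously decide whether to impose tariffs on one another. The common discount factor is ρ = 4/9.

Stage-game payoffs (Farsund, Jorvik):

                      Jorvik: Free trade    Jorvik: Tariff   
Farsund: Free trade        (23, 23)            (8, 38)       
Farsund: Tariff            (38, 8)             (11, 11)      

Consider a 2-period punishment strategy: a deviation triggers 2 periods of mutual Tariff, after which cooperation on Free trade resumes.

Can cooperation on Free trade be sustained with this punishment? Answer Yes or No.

No

IC: ρ+…+ρ^2 ≥ (38−23)/(23−11) = 5/4.
At ρ = 4/9: partial sum = 0.6420 < 1.2500. Cooperation not sustainable.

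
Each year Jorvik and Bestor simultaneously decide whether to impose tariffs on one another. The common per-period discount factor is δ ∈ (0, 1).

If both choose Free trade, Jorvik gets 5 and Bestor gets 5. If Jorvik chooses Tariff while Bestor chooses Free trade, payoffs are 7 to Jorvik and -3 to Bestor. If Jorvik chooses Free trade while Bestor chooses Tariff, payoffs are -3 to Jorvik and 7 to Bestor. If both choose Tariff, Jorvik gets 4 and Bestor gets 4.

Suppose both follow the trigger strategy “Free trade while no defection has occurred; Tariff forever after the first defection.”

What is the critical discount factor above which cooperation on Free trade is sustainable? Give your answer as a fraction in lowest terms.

2/3

5/(1−δ) ≥ 7 + 4δ/(1−δ)
5 ≥ 7 − 3δ
δ ≥ 2/3.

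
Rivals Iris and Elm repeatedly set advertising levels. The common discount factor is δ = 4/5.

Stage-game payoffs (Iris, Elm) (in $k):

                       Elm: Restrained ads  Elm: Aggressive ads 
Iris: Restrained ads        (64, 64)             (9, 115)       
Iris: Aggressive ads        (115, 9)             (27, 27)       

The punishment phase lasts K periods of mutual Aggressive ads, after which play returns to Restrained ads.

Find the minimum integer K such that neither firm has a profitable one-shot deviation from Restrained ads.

2

Need Σ_{k=1}^{K} δ^k ≥ (115−64)/(64−27) = 1.3784 at δ = 4/5.
At K = 1 the sum is 0.8000 < 1.3784; at K = 2 it is 1.4400 ≥ 1.3784.
So the minimum punishment length is K = 2.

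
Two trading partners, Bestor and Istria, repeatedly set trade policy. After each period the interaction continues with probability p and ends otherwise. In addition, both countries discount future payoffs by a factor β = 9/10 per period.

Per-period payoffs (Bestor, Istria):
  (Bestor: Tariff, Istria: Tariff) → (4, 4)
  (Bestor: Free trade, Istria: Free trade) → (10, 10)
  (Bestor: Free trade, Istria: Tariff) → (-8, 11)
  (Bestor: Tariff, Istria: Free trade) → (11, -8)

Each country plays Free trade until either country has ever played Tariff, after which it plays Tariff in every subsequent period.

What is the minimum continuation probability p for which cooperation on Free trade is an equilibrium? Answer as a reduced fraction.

Expected continuation weight on next period's payoff is β·p = 9/10·p, which plays the role of the discount factor.
Cooperation requires 9/10·p ≥ (11−10)/(11−4) = 1/7, hence p ≥ 10/63.

10/63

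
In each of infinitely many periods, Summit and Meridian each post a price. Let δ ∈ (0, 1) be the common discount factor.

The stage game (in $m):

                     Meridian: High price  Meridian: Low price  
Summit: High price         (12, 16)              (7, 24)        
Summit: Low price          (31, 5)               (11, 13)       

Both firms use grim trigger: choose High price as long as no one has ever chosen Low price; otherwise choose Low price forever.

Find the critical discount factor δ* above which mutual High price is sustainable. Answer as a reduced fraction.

19/20

Summit: cooperation gives 12 each period; deviation gives 31 once then 11 forever.
  12/(1−δ) ≥ 31 + 11δ/(1−δ) ⇒ δ ≥ 19/20.
Meridian: cooperation gives 16 each period; deviation gives 24 once then 13 forever.
  δ ≥ 8/11.
Both must hold, so the binding constraint is Summit's: δ ≥ 19/20.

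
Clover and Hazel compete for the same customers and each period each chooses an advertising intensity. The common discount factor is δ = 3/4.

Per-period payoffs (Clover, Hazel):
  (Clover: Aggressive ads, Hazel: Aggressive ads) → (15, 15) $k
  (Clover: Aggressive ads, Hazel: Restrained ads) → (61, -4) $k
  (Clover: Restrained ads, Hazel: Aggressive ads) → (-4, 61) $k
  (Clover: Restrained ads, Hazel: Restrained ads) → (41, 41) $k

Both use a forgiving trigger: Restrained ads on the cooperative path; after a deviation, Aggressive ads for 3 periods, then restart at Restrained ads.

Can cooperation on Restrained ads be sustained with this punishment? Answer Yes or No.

Yes

A one-shot deviation gives 61 now, then 15 for 3 periods, then back to 41.
Gain from deviating: (61−41) today; loss: (41−15) in each of the next 3 periods.
No-deviation condition: (41−15)(δ+…+δ^3) ≥ 61−41, i.e. δ+…+δ^3 ≥ 10/13.
At δ = 3/4: δ+…+δ^3 = 1.7344 ≥ 0.7692.
So cooperation is sustainable.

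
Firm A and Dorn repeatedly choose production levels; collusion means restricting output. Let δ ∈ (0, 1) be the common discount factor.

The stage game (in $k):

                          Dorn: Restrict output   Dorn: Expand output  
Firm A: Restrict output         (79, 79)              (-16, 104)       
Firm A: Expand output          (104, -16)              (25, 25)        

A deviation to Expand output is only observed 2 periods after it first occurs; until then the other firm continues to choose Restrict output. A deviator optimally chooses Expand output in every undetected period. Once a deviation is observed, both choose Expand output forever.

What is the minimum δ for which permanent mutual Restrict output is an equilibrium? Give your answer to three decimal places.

Deviating for the 2 undetected periods gains 104−79 = 25 per period over cooperation, then loses 79−25 = 54 per period forever once punishment starts.
Gain: 25(1 + δ + … + δ^1); loss: 54·δ^2/(1−δ).
No profitable deviation ⇔ 25(1−δ^2) ≤ 54·δ^2, i.e. δ^2 ≥ 25/(25+54) = 25/79.
Hence δ ≥ (25/79)^(1/2) ≈ 0.563.

0.563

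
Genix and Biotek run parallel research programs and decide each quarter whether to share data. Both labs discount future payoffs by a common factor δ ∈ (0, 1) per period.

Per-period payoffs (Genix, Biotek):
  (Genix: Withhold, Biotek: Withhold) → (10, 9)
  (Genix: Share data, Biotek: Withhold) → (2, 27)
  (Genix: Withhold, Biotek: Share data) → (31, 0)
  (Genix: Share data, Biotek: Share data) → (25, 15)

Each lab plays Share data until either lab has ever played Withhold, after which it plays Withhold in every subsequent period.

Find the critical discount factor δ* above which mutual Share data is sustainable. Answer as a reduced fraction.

2/3

Genix: cooperation gives 25 each period; deviation gives 31 once then 10 forever.
  25/(1−δ) ≥ 31 + 10δ/(1−δ) ⇒ δ ≥ 6/21 = 2/7.
Biotek: cooperation gives 15 each period; deviation gives 27 once then 9 forever.
  δ ≥ 12/18 = 2/3.
Both must hold, so the binding constraint is Biotek's: δ ≥ 2/3.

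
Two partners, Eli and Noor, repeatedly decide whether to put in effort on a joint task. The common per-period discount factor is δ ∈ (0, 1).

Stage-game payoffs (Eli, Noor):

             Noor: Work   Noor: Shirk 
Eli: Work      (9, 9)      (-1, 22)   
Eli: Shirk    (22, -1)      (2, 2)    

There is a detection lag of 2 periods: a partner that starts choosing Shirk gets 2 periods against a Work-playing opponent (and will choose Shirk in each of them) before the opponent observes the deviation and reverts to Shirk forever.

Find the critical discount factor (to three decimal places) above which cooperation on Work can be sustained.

0.806

A deviator earns 22 for 2 periods, then 2 forever; cooperating earns 9 forever. Multiplying the IC by (1−δ):
9 ≥ 22(1−δ^2) + 2δ^2, so 20·δ^2 ≥ 13 and δ^2 ≥ 13/20.
δ ≥ (13/20)^(1/2) ≈ 0.806.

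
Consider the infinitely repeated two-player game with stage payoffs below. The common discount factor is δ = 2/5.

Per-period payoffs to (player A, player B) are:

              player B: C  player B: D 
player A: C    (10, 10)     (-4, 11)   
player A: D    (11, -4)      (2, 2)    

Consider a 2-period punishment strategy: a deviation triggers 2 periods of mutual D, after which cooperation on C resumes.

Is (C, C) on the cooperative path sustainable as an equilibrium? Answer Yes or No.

A one-shot deviation gives 11 now, then 2 for 2 periods, then back to 10.
Gain from deviating: (11−10) today; loss: (10−2) in each of the next 2 periods.
No-deviation condition: (10−2)(δ+…+δ^2) ≥ 11−10, i.e. δ+…+δ^2 ≥ 1/8.
At δ = 2/5: δ+…+δ^2 = 0.5600 ≥ 0.1250.
So cooperation is sustainable.

Yes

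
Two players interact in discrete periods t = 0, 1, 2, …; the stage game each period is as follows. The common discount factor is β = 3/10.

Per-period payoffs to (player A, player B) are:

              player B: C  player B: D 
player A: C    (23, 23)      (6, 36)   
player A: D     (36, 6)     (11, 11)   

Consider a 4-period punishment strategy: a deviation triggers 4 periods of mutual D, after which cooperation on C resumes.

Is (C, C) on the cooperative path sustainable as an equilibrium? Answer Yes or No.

No

IC: β+…+β^4 ≥ (36−23)/(23−11) = 13/12.
At β = 3/10: partial sum = 0.4251 < 1.0833. Cooperation not sustainable.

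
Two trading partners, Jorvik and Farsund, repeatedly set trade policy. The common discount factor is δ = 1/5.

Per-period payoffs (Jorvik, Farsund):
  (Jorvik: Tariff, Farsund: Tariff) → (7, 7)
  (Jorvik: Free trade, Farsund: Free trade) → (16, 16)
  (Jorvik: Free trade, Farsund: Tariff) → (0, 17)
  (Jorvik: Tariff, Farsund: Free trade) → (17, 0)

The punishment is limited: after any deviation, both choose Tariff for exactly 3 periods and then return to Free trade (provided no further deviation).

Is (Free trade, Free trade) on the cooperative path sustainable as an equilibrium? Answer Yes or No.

Yes

A one-shot deviation gives 17 now, then 7 for 3 periods, then back to 16.
Gain from deviating: (17−16) today; loss: (16−7) in each of the next 3 periods.
No-deviation condition: (16−7)(δ+…+δ^3) ≥ 17−16, i.e. δ+…+δ^3 ≥ 1/9.
At δ = 1/5: δ+…+δ^3 = 0.2480 ≥ 0.1111.
So cooperation is sustainable.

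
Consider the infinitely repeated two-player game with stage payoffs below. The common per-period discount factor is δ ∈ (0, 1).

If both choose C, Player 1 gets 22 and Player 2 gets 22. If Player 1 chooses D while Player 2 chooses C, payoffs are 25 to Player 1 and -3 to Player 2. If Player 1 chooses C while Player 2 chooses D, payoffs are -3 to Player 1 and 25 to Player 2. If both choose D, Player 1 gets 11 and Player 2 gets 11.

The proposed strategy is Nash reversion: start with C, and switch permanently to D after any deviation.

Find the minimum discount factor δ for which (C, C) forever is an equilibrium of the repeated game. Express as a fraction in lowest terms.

3/14

Cooperation forever yields 22 each period: 22/(1−δ).
Deviating yields 25 once, then 11 forever: 25 + 11δ/(1−δ).
No profitable deviation requires 22/(1−δ) ≥ 25 + 11δ/(1−δ).
Multiplying by (1−δ): 22 ≥ 25(1−δ) + 11δ = 25 − 14δ.
So 14δ ≥ 3, i.e. δ ≥ 3/14.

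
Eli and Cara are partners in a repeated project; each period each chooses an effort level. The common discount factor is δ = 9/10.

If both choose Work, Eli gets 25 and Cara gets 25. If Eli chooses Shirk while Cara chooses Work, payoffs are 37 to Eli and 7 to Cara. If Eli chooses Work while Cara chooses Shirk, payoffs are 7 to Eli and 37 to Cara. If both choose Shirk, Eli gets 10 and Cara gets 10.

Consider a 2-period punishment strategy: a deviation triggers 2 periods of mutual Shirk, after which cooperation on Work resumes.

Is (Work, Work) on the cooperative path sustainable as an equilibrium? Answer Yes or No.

Yes

IC: δ+…+δ^2 ≥ (37−25)/(25−10) = 4/5.
At δ = 9/10: partial sum = 1.7100 ≥ 0.8000. Cooperation sustainable.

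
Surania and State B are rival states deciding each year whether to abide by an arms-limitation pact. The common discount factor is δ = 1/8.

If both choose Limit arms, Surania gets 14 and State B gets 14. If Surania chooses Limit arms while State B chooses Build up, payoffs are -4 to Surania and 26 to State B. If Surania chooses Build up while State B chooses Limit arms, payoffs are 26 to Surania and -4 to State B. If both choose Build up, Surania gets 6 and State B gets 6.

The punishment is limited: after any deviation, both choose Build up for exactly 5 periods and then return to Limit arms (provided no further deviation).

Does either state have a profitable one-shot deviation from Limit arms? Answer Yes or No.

Yes

IC: δ+…+δ^5 ≥ (26−14)/(14−6) = 3/2.
At δ = 1/8: partial sum = 0.1429 < 1.5000. Cooperation not sustainable.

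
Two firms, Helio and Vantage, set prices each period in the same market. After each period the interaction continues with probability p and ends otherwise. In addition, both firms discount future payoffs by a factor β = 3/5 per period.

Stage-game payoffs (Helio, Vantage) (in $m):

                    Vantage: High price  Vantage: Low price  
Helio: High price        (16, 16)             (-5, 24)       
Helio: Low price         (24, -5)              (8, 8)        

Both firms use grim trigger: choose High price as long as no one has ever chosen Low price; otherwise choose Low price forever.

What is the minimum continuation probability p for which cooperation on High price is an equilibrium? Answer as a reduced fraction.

5/6

With continuation probability p and discount β, the effective per-period discount factor is βp.
Grim-trigger IC: βp ≥ (24−16)/(24−8) = 1/2.
So p ≥ (1/2)/(3/5) = 5/6.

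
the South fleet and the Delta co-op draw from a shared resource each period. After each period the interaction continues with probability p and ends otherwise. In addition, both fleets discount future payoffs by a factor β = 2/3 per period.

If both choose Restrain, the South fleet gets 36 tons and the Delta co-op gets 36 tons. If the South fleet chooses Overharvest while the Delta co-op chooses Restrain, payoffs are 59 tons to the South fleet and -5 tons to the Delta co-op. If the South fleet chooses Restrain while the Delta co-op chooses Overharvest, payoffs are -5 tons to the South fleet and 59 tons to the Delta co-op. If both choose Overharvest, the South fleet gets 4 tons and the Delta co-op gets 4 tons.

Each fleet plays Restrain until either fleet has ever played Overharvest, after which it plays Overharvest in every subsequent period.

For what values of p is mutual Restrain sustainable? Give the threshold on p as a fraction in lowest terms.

69/110

With continuation probability p and discount β, the effective per-period discount factor is βp.
Grim-trigger IC: βp ≥ (59−36)/(59−4) = 23/55.
So p ≥ (23/55)/(2/3) = 69/110.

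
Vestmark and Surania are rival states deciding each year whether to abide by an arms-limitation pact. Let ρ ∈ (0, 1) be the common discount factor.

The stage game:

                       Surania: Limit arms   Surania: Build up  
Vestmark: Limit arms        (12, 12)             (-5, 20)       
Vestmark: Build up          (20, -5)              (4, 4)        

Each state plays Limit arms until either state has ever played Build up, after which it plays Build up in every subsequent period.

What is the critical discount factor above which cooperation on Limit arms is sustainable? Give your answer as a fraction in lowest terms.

One-period gain from deviating is 20 − 12 = 8. The loss is 12 − 4 = 8 in every subsequent period, with present value 8·ρ/(1−ρ).
Deviation is unprofitable when 8·ρ/(1−ρ) ≥ 8, i.e. ρ/(1−ρ) ≥ 1.
Equivalently ρ ≥ 8/(8+8) = 1/2.

1/2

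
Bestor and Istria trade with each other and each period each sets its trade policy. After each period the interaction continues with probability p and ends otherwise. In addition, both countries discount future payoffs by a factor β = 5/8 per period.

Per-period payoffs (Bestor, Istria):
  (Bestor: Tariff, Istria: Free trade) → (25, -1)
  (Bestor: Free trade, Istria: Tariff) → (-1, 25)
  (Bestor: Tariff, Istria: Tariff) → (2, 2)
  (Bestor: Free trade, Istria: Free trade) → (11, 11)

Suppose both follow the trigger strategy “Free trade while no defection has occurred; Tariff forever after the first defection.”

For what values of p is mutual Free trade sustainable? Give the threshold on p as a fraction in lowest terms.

With continuation probability p and discount β, the effective per-period discount factor is βp.
Grim-trigger IC: βp ≥ (25−11)/(25−2) = 14/23.
So p ≥ (14/23)/(5/8) = 112/115.

112/115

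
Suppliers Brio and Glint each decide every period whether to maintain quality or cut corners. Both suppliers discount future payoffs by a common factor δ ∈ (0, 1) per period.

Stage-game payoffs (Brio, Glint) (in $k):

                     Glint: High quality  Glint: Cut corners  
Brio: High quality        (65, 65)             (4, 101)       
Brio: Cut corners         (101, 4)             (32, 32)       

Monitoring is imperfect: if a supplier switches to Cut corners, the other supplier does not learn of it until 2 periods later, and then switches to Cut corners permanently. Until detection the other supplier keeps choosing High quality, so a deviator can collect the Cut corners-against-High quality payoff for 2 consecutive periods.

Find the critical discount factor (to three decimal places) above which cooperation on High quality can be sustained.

Deviating for the 2 undetected periods gains 101−65 = 36 per period over cooperation, then loses 65−32 = 33 per period forever once punishment starts.
Gain: 36(1 + δ + … + δ^1); loss: 33·δ^2/(1−δ).
No profitable deviation ⇔ 36(1−δ^2) ≤ 33·δ^2, i.e. δ^2 ≥ 36/(36+33) = 12/23.
Hence δ ≥ (12/23)^(1/2) ≈ 0.722.

0.722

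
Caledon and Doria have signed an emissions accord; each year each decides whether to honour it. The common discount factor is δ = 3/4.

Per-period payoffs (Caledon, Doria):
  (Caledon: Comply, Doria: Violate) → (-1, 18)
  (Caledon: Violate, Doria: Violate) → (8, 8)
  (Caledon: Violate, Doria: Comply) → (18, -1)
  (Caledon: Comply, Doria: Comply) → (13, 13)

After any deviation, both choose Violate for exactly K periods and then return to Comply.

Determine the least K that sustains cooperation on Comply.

Need Σ_{k=1}^{K} δ^k ≥ (18−13)/(13−8) = 1.0000 at δ = 3/4.
At K = 1 the sum is 0.7500 < 1.0000; at K = 2 it is 1.3125 ≥ 1.0000.
So the minimum punishment length is K = 2.

2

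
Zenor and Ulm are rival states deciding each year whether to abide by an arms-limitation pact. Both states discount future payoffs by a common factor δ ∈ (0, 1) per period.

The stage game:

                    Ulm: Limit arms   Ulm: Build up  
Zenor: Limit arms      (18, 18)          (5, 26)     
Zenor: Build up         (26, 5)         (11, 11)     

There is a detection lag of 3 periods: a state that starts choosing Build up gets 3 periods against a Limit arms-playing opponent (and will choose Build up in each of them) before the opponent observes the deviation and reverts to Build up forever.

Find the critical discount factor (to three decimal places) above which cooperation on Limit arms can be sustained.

Deviating for the 3 undetected periods gains 26−18 = 8 per period over cooperation, then loses 18−11 = 7 per period forever once punishment starts.
Gain: 8(1 + δ + … + δ^2); loss: 7·δ^3/(1−δ).
No profitable deviation ⇔ 8(1−δ^3) ≤ 7·δ^3, i.e. δ^3 ≥ 8/(8+7) = 8/15.
Hence δ ≥ (8/15)^(1/3) ≈ 0.811.

0.811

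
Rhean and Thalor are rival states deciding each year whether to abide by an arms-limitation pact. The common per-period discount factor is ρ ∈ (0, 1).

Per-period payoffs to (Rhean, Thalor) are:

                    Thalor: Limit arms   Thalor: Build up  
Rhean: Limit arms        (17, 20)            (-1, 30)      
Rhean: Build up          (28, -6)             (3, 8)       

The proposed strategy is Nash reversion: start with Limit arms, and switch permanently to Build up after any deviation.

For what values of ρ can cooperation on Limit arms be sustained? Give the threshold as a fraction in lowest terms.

Rhean: cooperation gives 17 each period; deviation gives 28 once then 3 forever.
  17/(1−ρ) ≥ 28 + 3ρ/(1−ρ) ⇒ ρ ≥ 11/25.
Thalor: cooperation gives 20 each period; deviation gives 30 once then 8 forever.
  ρ ≥ 10/22 = 5/11.
Both must hold, so the binding constraint is Thalor's: ρ ≥ 5/11.

5/11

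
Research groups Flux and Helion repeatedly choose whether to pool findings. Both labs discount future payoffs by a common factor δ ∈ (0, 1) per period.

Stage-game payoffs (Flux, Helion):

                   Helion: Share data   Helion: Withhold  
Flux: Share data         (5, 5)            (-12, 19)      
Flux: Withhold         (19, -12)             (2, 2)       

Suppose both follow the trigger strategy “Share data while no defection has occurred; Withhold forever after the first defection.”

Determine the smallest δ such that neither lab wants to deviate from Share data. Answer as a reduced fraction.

One-period gain from deviating is 19 − 5 = 14. The loss is 5 − 2 = 3 in every subsequent period, with present value 3·δ/(1−δ).
Deviation is unprofitable when 3·δ/(1−δ) ≥ 14, i.e. δ/(1−δ) ≥ 14/3.
Equivalently δ ≥ 14/(14+3) = 14/17.

14/17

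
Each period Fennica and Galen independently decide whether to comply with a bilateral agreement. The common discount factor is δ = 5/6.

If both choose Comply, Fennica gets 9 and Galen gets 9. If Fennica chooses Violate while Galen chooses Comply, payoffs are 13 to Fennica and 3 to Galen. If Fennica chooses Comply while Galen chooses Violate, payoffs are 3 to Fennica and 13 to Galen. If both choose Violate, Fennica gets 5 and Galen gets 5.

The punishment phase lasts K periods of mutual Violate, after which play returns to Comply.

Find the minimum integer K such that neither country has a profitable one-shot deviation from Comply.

Need Σ_{k=1}^{K} δ^k ≥ (13−9)/(9−5) = 1.0000 at δ = 5/6.
At K = 1 the sum is 0.8333 < 1.0000; at K = 2 it is 1.5278 ≥ 1.0000.
So the minimum punishment length is K = 2.

2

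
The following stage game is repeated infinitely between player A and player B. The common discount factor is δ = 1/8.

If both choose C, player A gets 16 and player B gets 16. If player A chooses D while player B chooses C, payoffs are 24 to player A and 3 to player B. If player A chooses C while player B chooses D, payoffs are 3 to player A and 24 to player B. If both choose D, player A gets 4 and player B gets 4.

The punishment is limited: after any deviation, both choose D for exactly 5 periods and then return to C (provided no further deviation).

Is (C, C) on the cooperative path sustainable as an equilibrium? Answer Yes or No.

IC: δ+…+δ^5 ≥ (24−16)/(16−4) = 2/3.
At δ = 1/8: partial sum = 0.1429 < 0.6667. Cooperation not sustainable.

No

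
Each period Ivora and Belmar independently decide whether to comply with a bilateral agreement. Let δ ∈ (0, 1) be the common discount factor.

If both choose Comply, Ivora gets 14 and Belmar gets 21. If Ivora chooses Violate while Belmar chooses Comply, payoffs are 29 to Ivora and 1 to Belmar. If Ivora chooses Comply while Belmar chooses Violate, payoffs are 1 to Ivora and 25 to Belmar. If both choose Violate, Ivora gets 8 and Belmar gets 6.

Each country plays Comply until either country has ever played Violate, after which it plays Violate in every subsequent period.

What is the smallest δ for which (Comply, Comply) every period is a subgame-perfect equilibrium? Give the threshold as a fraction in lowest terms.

5/7

Ivora: cooperation gives 14 each period; deviation gives 29 once then 8 forever.
  14/(1−δ) ≥ 29 + 8δ/(1−δ) ⇒ δ ≥ 15/21 = 5/7.
Belmar: cooperation gives 21 each period; deviation gives 25 once then 6 forever.
  δ ≥ 4/19.
Both must hold, so the binding constraint is Ivora's: δ ≥ 5/7.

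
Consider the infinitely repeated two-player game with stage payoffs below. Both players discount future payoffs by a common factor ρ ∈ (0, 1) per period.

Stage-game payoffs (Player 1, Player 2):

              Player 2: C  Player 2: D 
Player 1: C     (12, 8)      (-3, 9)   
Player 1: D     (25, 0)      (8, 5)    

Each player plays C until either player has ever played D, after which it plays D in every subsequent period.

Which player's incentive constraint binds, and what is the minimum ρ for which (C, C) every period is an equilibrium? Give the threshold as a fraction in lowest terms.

Player 1; ρ ≥ 13/17

For Player 1: deviation gain 25−12 = 13, per-period punishment loss 12−8 = 4. IC gives ρ ≥ 13/17.
For Player 2: gain 1, loss 3 per period, so ρ ≥ 1/4.
The tighter constraint is Player 1's, so cooperation needs ρ ≥ 13/17.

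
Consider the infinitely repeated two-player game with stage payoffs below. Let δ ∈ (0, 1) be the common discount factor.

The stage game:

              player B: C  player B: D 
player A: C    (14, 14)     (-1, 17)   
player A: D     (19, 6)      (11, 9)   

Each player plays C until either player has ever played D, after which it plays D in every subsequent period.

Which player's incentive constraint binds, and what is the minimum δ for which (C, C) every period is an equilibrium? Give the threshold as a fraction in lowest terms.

player A; δ ≥ 5/8

player A's threshold: (19−14)/(19−11) = 5/8.
player B's threshold: (17−14)/(17−9) = 3/8.
5/8 > 3/8, so player A binds and δ* = 5/8.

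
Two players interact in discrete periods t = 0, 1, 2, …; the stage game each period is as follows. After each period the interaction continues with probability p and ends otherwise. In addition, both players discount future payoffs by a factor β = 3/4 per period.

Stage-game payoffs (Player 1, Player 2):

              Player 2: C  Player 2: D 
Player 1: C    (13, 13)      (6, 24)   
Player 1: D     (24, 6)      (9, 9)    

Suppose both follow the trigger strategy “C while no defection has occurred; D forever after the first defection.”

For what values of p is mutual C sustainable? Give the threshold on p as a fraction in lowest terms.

44/45

Expected continuation weight on next period's payoff is β·p = 3/4·p, which plays the role of the discount factor.
Cooperation requires 3/4·p ≥ (24−13)/(24−9) = 11/15, hence p ≥ 44/45.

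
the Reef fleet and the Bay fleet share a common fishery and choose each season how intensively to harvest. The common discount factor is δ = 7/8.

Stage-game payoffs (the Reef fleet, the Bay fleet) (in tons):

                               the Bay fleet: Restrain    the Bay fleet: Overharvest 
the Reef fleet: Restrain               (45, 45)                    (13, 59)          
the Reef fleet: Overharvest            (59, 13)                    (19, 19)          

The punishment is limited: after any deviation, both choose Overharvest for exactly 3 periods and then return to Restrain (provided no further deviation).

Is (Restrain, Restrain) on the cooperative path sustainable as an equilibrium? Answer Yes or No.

Yes

Comparing payoff streams over the 4 periods until play realigns: cooperate → 45(1+δ+…+δ^3); deviate → 59 + 19(δ+…+δ^3).
Cooperation is sustained iff (45−19)(δ+…+δ^3) ≥ 59−45.
δ+…+δ^3 = 7/8·(1−(7/8)^3)/(1−7/8) = 2.3105, and (59−45)/(45−19) = 0.5385.
2.3105 ≥ 0.5385, so cooperation is sustainable.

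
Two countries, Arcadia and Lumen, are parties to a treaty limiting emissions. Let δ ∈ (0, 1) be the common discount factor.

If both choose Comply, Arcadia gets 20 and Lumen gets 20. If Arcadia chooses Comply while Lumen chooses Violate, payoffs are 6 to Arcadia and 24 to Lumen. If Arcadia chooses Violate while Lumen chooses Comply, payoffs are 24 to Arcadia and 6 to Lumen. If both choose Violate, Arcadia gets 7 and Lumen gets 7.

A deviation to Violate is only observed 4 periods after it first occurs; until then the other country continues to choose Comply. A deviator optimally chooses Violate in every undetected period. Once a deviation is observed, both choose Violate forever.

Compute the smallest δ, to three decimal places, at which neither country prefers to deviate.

0.696

The best deviation is to choose Violate for all 4 undetected periods, earning 24 each, then 7 forever once detected.
Deviation value: 24(1−δ^4)/(1−δ) + 7δ^4/(1−δ); cooperation value: 20/(1−δ).
IC: 20 ≥ 24(1−δ^4) + 7δ^4 = 24 − 17δ^4.
So δ^4 ≥ 4/17, giving δ ≥ (4/17)^(1/4) ≈ 0.696.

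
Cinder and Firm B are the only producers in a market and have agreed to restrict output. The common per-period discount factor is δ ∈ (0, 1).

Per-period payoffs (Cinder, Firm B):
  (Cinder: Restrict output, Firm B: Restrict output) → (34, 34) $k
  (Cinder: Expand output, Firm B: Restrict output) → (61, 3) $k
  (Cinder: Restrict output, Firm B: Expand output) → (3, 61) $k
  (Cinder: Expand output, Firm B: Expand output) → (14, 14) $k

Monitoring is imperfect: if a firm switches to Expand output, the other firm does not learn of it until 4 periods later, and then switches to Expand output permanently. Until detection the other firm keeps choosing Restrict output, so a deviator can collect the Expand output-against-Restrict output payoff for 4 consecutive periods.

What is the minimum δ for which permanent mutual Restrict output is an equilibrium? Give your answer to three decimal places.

The best deviation is to choose Expand output for all 4 undetected periods, earning 61 each, then 14 forever once detected.
Deviation value: 61(1−δ^4)/(1−δ) + 14δ^4/(1−δ); cooperation value: 34/(1−δ).
IC: 34 ≥ 61(1−δ^4) + 14δ^4 = 61 − 47δ^4.
So δ^4 ≥ 27/47, giving δ ≥ (27/47)^(1/4) ≈ 0.871.

0.871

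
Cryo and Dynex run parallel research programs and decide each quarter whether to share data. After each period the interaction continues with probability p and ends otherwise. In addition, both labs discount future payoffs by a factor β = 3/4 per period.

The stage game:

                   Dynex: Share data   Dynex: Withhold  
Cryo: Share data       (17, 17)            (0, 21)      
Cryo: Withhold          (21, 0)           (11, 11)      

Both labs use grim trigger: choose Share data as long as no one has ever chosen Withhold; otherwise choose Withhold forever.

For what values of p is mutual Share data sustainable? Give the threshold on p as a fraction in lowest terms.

8/15

With continuation probability p and discount β, the effective per-period discount factor is βp.
Grim-trigger IC: βp ≥ (21−17)/(21−11) = 2/5.
So p ≥ (2/5)/(3/4) = 8/15.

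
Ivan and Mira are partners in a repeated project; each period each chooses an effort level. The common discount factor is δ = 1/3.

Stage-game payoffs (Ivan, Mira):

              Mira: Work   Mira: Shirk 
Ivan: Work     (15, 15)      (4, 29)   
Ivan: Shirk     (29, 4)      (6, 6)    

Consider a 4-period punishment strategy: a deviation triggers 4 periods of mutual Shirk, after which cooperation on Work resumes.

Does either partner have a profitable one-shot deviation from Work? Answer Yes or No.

Yes

Comparing payoff streams over the 5 periods until play realigns: cooperate → 15(1+δ+…+δ^4); deviate → 29 + 6(δ+…+δ^4).
Cooperation is sustained iff (15−6)(δ+…+δ^4) ≥ 29−15.
δ+…+δ^4 = 1/3·(1−(1/3)^4)/(1−1/3) = 0.4938, and (29−15)/(15−6) = 1.5556.
0.4938 < 1.5556, so cooperation is not sustainable.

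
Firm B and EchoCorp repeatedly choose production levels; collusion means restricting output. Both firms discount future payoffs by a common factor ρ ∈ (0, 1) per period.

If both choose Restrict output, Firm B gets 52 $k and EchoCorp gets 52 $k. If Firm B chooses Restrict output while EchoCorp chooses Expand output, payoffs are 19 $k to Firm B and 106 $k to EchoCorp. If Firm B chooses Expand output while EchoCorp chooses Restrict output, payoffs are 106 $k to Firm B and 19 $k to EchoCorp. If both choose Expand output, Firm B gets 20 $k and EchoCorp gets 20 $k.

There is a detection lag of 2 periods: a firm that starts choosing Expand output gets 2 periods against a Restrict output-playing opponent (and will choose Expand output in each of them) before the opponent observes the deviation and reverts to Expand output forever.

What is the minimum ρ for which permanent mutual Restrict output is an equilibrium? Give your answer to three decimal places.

Deviating for the 2 undetected periods gains 106−52 = 54 per period over cooperation, then loses 52−20 = 32 per period forever once punishment starts.
Gain: 54(1 + ρ + … + ρ^1); loss: 32·ρ^2/(1−ρ).
No profitable deviation ⇔ 54(1−ρ^2) ≤ 32·ρ^2, i.e. ρ^2 ≥ 54/(54+32) = 27/43.
Hence ρ ≥ (27/43)^(1/2) ≈ 0.792.

0.792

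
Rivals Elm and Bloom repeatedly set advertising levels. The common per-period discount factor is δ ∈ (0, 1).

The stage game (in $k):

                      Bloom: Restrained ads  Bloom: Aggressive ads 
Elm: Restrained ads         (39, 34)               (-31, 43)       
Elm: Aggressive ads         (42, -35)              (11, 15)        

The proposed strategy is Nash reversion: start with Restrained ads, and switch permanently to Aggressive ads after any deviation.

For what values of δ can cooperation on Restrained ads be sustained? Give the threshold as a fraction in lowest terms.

9/28

Elm's threshold: (42−39)/(42−11) = 3/31.
Bloom's threshold: (43−34)/(43−15) = 9/28.
3/31 < 9/28, so Bloom binds and δ* = 9/28.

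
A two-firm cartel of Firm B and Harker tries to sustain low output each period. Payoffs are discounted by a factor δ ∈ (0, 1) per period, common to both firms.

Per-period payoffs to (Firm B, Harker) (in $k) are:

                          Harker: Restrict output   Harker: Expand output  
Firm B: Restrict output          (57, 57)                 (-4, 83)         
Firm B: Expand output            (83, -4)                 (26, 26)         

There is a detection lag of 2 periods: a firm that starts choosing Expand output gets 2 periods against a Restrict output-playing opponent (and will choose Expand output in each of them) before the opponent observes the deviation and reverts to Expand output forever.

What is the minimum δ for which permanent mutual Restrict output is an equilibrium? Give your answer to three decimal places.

0.675

The best deviation is to choose Expand output for all 2 undetected periods, earning 83 each, then 26 forever once detected.
Deviation value: 83(1−δ^2)/(1−δ) + 26δ^2/(1−δ); cooperation value: 57/(1−δ).
IC: 57 ≥ 83(1−δ^2) + 26δ^2 = 83 − 57δ^2.
So δ^2 ≥ 26/57, giving δ ≥ (26/57)^(1/2) ≈ 0.675.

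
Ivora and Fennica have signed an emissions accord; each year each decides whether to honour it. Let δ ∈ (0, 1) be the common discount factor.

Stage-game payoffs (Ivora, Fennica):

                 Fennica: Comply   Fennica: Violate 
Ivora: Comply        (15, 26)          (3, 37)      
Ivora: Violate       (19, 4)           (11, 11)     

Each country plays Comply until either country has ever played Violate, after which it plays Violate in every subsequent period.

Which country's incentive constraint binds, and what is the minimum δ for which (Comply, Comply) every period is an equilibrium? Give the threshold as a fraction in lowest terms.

For Ivora: deviation gain 19−15 = 4, per-period punishment loss 15−11 = 4. IC gives δ ≥ 4/8 = 1/2.
For Fennica: gain 11, loss 15 per period, so δ ≥ 11/26.
The tighter constraint is Ivora's, so cooperation needs δ ≥ 1/2.

Ivora; δ ≥ 1/2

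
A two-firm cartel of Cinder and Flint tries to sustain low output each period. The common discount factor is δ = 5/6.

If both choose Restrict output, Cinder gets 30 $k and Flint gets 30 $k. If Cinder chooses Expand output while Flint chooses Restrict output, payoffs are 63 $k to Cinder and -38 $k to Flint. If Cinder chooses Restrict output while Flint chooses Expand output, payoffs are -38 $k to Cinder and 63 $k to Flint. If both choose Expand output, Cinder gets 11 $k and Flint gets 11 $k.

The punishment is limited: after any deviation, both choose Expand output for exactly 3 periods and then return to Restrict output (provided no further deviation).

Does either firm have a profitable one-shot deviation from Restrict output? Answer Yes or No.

No

IC: δ+…+δ^3 ≥ (63−30)/(30−11) = 33/19.
At δ = 5/6: partial sum = 2.1065 ≥ 1.7368. Cooperation sustainable.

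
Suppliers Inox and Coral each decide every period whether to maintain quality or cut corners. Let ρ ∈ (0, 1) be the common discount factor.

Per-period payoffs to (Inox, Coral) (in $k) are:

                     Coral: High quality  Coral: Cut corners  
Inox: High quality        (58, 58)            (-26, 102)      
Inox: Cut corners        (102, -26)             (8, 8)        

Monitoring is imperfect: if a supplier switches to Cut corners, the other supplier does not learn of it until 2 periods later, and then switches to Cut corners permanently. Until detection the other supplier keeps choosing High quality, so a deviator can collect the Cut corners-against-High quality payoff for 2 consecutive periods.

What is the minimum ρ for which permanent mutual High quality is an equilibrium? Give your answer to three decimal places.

The best deviation is to choose Cut corners for all 2 undetected periods, earning 102 each, then 8 forever once detected.
Deviation value: 102(1−ρ^2)/(1−ρ) + 8ρ^2/(1−ρ); cooperation value: 58/(1−ρ).
IC: 58 ≥ 102(1−ρ^2) + 8ρ^2 = 102 − 94ρ^2.
So ρ^2 ≥ 44/94 = 22/47, giving ρ ≥ (22/47)^(1/2) ≈ 0.684.

0.684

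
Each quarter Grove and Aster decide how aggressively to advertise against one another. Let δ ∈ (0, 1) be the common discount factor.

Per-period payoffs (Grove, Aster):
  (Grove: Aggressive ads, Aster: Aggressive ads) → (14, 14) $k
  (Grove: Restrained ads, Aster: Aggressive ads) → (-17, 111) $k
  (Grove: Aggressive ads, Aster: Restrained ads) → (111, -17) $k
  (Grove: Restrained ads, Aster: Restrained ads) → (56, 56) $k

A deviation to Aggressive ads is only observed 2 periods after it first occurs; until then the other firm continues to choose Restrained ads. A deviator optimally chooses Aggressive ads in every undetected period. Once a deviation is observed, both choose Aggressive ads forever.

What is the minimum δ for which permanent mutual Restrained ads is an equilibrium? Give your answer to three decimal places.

The best deviation is to choose Aggressive ads for all 2 undetected periods, earning 111 each, then 14 forever once detected.
Deviation value: 111(1−δ^2)/(1−δ) + 14δ^2/(1−δ); cooperation value: 56/(1−δ).
IC: 56 ≥ 111(1−δ^2) + 14δ^2 = 111 − 97δ^2.
So δ^2 ≥ 55/97, giving δ ≥ (55/97)^(1/2) ≈ 0.753.

0.753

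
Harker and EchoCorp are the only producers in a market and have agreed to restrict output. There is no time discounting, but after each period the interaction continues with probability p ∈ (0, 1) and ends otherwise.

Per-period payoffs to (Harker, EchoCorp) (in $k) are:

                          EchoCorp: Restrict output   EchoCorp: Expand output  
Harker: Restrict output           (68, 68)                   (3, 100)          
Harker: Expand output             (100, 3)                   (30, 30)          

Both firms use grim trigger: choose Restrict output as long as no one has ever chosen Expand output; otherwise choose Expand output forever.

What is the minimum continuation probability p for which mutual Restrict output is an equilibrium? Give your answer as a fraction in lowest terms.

Expected cooperation value is 68 + p·68 + p²·68 + … = 68/(1−p); deviation gives 100 + p·30/(1−p).
68 ≥ 100(1−p) + 30p ⇒ 70p ≥ 32 ⇒ p ≥ 32/70 = 16/35.

16/35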